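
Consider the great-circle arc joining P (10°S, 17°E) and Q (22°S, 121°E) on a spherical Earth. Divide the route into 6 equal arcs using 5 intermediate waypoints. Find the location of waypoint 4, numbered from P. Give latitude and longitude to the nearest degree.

The haversine formula gives a central angle δ ≈ 1.727 rad (99.0°) between the endpoints.
Interpolate at f = 4/6 with slerp weights a = sin((1−f)δ)/sin δ ≈ 0.551, b = sin(fδ)/sin δ ≈ 0.925.
p = a·p₁ + b·p₂ ≈ (0.078, 0.894, -0.442); φ = arcsin(p_z) ≈ -26.24°, λ = atan2(p_y, p_x) ≈ 85.04°.

≈ (26°S, 85°E)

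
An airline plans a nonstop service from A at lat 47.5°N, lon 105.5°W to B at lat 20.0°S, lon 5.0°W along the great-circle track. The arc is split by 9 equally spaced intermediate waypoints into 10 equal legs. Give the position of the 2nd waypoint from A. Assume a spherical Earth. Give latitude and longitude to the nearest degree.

From cos δ = sin φ₁ sin φ₂ + cos φ₁ cos φ₂ cos Δλ, the central angle is δ ≈ 1.947 rad (111.6°).
Interpolate at f = 2/10 with slerp weights a = sin((1−f)δ)/sin δ ≈ 1.075, b = sin(fδ)/sin δ ≈ 0.408.
p = a·p₁ + b·p₂ ≈ (0.188, -0.733, 0.653); φ = arcsin(p_z) ≈ 40.78°, λ = atan2(p_y, p_x) ≈ -75.61°.

≈ lat 41°N, lon 76°W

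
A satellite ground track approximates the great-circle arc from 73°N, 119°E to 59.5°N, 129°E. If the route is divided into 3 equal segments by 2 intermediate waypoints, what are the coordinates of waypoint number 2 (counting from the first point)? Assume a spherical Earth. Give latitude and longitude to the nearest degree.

Convert each endpoint to a unit vector on the sphere (x = cos φ cos λ, y = cos φ sin λ, z = sin φ).
The central angle between the endpoints is δ = arccos(p₁·p₂) ≈ 0.245 rad (14.0°).
Interpolate at f = 2/3 with slerp weights a = sin((1−f)δ)/sin δ ≈ 0.336, b = sin(fδ)/sin δ ≈ 0.670.
p = a·p₁ + b·p₂ ≈ (-0.262, 0.350, 0.899); φ = arcsin(p_z) ≈ 64.06°, λ = atan2(p_y, p_x) ≈ 126.76°.

≈ 64°N, 127°E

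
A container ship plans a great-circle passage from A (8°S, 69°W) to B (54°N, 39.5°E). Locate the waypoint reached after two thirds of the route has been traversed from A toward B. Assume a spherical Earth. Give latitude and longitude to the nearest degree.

Convert each endpoint to a unit vector on the sphere (x = cos φ cos λ, y = cos φ sin λ, z = sin φ).
The central angle between the endpoints is δ = arccos(p₁·p₂) ≈ 1.873 rad (107.3°).
Interpolate at f = 2/3 with slerp weights a = sin((1−f)δ)/sin δ ≈ 0.612, b = sin(fδ)/sin δ ≈ 0.993.
p = a·p₁ + b·p₂ ≈ (0.668, -0.195, 0.718); φ = arcsin(p_z) ≈ 45.93°, λ = atan2(p_y, p_x) ≈ -16.24°.

≈ (46°N, 16°W)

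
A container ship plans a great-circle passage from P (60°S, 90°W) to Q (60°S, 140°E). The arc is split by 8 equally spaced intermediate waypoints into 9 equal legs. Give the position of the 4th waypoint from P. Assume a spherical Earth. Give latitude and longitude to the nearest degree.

Convert each endpoint to a unit vector on the sphere (x = cos φ cos λ, y = cos φ sin λ, z = sin φ).
The central angle between the endpoints is δ = arccos(p₁·p₂) ≈ 0.941 rad (53.9°).
Interpolate at f = 4/9 with slerp weights a = sin((1−f)δ)/sin δ ≈ 0.618, b = sin(fδ)/sin δ ≈ 0.502.
p = a·p₁ + b·p₂ ≈ (-0.192, -0.147, -0.970); φ = arcsin(p_z) ≈ -75.97°, λ = atan2(p_y, p_x) ≈ -142.56°.

≈ (76°S, 143°W)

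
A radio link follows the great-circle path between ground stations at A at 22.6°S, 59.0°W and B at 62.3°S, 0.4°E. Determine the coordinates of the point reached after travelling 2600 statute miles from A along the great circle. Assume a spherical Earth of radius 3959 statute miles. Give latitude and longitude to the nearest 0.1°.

≈ 52.9°S, 29.7°W

Write both endpoints as unit vectors p₁, p₂ with components (cos φ cos λ, cos φ sin λ, sin φ).
The central angle between the endpoints is δ = arccos(p₁·p₂) ≈ 0.978 rad (56.0°). The total great-circle distance is δ·R ≈ 0.978 × 3959 ≈ 3872 mi, so the target fraction is f = 2600/3872 ≈ 0.672.
Interpolate at f ≈ 0.672 with slerp weights a = sin((1−f)δ)/sin δ ≈ 0.381, b = sin(fδ)/sin δ ≈ 0.736.
p = a·p₁ + b·p₂ ≈ (0.523, -0.299, -0.798); φ = arcsin(p_z) ≈ -52.95°, λ = atan2(p_y, p_x) ≈ -29.74°.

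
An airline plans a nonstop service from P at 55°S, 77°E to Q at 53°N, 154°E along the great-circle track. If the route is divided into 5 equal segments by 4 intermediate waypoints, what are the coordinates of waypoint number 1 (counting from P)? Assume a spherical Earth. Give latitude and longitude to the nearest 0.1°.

≈ 35.0°S, 98.8°E

Write both endpoints as unit vectors p₁, p₂ with components (cos φ cos λ, cos φ sin λ, sin φ).
The central angle between the endpoints is δ = arccos(p₁·p₂) ≈ 2.185 rad (125.2°).
Interpolate at f = 1/5 with slerp weights a = sin((1−f)δ)/sin δ ≈ 1.205, b = sin(fδ)/sin δ ≈ 0.518.
p = a·p₁ + b·p₂ ≈ (-0.125, 0.810, -0.573); φ = arcsin(p_z) ≈ -34.97°, λ = atan2(p_y, p_x) ≈ 98.76°.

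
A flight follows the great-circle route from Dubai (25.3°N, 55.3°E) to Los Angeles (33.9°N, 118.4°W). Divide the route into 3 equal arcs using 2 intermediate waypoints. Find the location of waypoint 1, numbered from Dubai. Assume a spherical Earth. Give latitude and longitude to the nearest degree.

Convert each endpoint to a unit vector on the sphere (x = cos φ cos λ, y = cos φ sin λ, z = sin φ).
The central angle between the endpoints is δ = arccos(p₁·p₂) ≈ 2.103 rad (120.5°).
Interpolate at f = 1/3 with slerp weights a = sin((1−f)δ)/sin δ ≈ 1.144, b = sin(fδ)/sin δ ≈ 0.749.
p = a·p₁ + b·p₂ ≈ (0.293, 0.304, 0.906); φ = arcsin(p_z) ≈ 65.02°, λ = atan2(p_y, p_x) ≈ 46.01°.

≈ (65°N, 46°E)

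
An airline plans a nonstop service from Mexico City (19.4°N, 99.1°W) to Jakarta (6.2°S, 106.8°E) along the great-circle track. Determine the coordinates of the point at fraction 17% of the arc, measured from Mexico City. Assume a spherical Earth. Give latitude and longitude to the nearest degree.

≈ 28°N, 126°W

From cos δ = sin φ₁ sin φ₂ + cos φ₁ cos φ₂ cos Δλ, the central angle is δ ≈ 2.645 rad (151.6°).
Interpolate at f = 0.17 with slerp weights a = sin((1−f)δ)/sin δ ≈ 1.704, b = sin(fδ)/sin δ ≈ 0.913.
p = a·p₁ + b·p₂ ≈ (-0.516, -0.718, 0.467); φ = arcsin(p_z) ≈ 27.85°, λ = atan2(p_y, p_x) ≈ -125.74°.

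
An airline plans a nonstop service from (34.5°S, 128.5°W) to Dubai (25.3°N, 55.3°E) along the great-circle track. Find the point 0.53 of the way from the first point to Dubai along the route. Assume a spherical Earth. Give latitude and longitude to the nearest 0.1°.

Write both endpoints as unit vectors p₁, p₂ with components (cos φ cos λ, cos φ sin λ, sin φ).
The central angle between the endpoints is δ = arccos(p₁·p₂) ≈ 2.971 rad (170.2°).
Interpolate at f = 0.53 with slerp weights a = sin((1−f)δ)/sin δ ≈ 5.804, b = sin(fδ)/sin δ ≈ 5.893.
p = a·p₁ + b·p₂ ≈ (0.056, 0.637, -0.769); φ = arcsin(p_z) ≈ -50.25°, λ = atan2(p_y, p_x) ≈ 85.02°.

≈ (50.2°S, 85.0°E)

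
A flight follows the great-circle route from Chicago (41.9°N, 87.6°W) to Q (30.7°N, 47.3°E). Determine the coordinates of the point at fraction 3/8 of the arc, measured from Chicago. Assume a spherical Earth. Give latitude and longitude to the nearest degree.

From cos δ = sin φ₁ sin φ₂ + cos φ₁ cos φ₂ cos Δλ, the central angle is δ ≈ 1.682 rad (96.4°).
Interpolate at f = 3/8 with slerp weights a = sin((1−f)δ)/sin δ ≈ 0.873, b = sin(fδ)/sin δ ≈ 0.593.
p = a·p₁ + b·p₂ ≈ (0.373, -0.275, 0.886); φ = arcsin(p_z) ≈ 62.40°, λ = atan2(p_y, p_x) ≈ -36.34°.

≈ (62°N, 36°W)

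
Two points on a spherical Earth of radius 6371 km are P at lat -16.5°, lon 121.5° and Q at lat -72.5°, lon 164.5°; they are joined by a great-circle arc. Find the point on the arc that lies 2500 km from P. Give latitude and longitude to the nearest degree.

≈ lat -38°, lon 128°

The haversine formula gives a central angle δ ≈ 1.068 rad (61.2°) between the endpoints. The total great-circle distance is δ·R ≈ 1.068 × 6371 ≈ 6805 km, so the target fraction is f = 2500/6805 ≈ 0.367.
Interpolate at f ≈ 0.367 with slerp weights a = sin((1−f)δ)/sin δ ≈ 0.714, b = sin(fδ)/sin δ ≈ 0.436.
p = a·p₁ + b·p₂ ≈ (-0.484, 0.619, -0.619); φ = arcsin(p_z) ≈ -38.24°, λ = atan2(p_y, p_x) ≈ 128.04°.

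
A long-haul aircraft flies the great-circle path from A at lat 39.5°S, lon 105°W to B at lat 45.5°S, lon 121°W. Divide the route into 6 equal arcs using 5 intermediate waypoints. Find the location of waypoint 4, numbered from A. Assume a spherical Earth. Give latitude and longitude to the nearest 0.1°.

≈ lat 43.8°S, lon 115.3°W

From cos δ = sin φ₁ sin φ₂ + cos φ₁ cos φ₂ cos Δλ, the central angle is δ ≈ 0.230 rad (13.2°).
Interpolate at f = 4/6 with slerp weights a = sin((1−f)δ)/sin δ ≈ 0.336, b = sin(fδ)/sin δ ≈ 0.670.
p = a·p₁ + b·p₂ ≈ (-0.309, -0.653, -0.692); φ = arcsin(p_z) ≈ -43.75°, λ = atan2(p_y, p_x) ≈ -115.32°.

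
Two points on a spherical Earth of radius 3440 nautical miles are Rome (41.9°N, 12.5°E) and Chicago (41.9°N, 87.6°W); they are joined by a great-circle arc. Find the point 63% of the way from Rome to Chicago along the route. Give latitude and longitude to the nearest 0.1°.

≈ 53.4°N, 52.8°W

Convert each endpoint to a unit vector on the sphere (x = cos φ cos λ, y = cos φ sin λ, z = sin φ).
The central angle between the endpoints is δ = arccos(p₁·p₂) ≈ 1.214 rad (69.6°).
Interpolate at f = 0.63 with slerp weights a = sin((1−f)δ)/sin δ ≈ 0.463, b = sin(fδ)/sin δ ≈ 0.739.
p = a·p₁ + b·p₂ ≈ (0.360, -0.475, 0.803); φ = arcsin(p_z) ≈ 53.43°, λ = atan2(p_y, p_x) ≈ -52.85°.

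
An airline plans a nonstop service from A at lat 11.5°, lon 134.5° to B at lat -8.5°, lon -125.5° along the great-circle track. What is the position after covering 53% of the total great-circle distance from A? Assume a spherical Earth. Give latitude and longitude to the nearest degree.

From cos δ = sin φ₁ sin φ₂ + cos φ₁ cos φ₂ cos Δλ, the central angle is δ ≈ 1.770 rad (101.4°).
Interpolate at f = 0.53 with slerp weights a = sin((1−f)δ)/sin δ ≈ 0.754, b = sin(fδ)/sin δ ≈ 0.823.
p = a·p₁ + b·p₂ ≈ (-0.990, -0.135, 0.029); φ = arcsin(p_z) ≈ 1.65°, λ = atan2(p_y, p_x) ≈ -172.22°.

≈ lat 2°, lon -172°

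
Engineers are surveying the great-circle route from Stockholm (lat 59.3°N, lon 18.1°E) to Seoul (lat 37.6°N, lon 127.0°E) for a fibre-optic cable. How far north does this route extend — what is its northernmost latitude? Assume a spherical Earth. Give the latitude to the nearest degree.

≈ 65°N

The great circle lies in the plane with unit normal n̂ = (p₁ × p₂)/|p₁ × p₂|.
Here n̂_z ≈ +0.416; the vertex latitude is φ_max = arccos|n̂_z| ≈ 65.4°.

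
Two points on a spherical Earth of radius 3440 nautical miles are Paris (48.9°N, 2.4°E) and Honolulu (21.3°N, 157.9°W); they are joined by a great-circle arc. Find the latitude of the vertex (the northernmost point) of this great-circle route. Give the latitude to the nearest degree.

≈ 77°N

The great circle lies in the plane with unit normal n̂ = (p₁ × p₂)/|p₁ × p₂|.
Here n̂_z ≈ -0.217; the vertex latitude is φ_max = arccos|n̂_z| ≈ 77.5°.
Check via Clairaut: cos φ_max = |cos φ₁| · sin C = cos(48.9°)·sin(19.2°) ≈ 0.217, again giving ≈ 77.5°.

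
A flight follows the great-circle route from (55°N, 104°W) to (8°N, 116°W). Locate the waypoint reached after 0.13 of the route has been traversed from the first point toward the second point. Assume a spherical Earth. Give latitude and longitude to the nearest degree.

The haversine formula gives a central angle δ ≈ 0.837 rad (48.0°) between the endpoints.
Interpolate at f = 0.13 with slerp weights a = sin((1−f)δ)/sin δ ≈ 0.896, b = sin(fδ)/sin δ ≈ 0.146.
p = a·p₁ + b·p₂ ≈ (-0.188, -0.629, 0.754); φ = arcsin(p_z) ≈ 48.98°, λ = atan2(p_y, p_x) ≈ -106.63°.

≈ (49°N, 107°W)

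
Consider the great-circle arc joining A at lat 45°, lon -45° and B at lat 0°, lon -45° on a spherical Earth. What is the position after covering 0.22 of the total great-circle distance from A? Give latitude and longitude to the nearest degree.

Convert each endpoint to a unit vector on the sphere (x = cos φ cos λ, y = cos φ sin λ, z = sin φ).
The central angle between the endpoints is δ = arccos(p₁·p₂) ≈ 0.785 rad (45.0°).
Interpolate at f = 0.22 with slerp weights a = sin((1−f)δ)/sin δ ≈ 0.813, b = sin(fδ)/sin δ ≈ 0.243.
p = a·p₁ + b·p₂ ≈ (0.579, -0.579, 0.575); φ = arcsin(p_z) ≈ 35.10°, λ = atan2(p_y, p_x) ≈ -45.00°.

≈ lat 35°, lon -45°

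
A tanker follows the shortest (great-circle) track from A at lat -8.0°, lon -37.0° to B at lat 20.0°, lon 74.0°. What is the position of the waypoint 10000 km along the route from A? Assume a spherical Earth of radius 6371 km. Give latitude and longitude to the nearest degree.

Convert each endpoint to a unit vector on the sphere (x = cos φ cos λ, y = cos φ sin λ, z = sin φ).
The central angle between the endpoints is δ = arccos(p₁·p₂) ≈ 1.962 rad (112.4°). The total great-circle distance is δ·R ≈ 1.962 × 6371 ≈ 12498 km, so the target fraction is f = 10000/12498 ≈ 0.800.
Interpolate at f ≈ 0.800 with slerp weights a = sin((1−f)δ)/sin δ ≈ 0.413, b = sin(fδ)/sin δ ≈ 1.082.
p = a·p₁ + b·p₂ ≈ (0.607, 0.731, 0.312); φ = arcsin(p_z) ≈ 18.20°, λ = atan2(p_y, p_x) ≈ 50.28°.

≈ lat 18°, lon 50°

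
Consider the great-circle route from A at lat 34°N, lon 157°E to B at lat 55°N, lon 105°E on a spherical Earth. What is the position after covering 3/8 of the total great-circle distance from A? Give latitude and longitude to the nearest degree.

Write both endpoints as unit vectors p₁, p₂ with components (cos φ cos λ, cos φ sin λ, sin φ).
The central angle between the endpoints is δ = arccos(p₁·p₂) ≈ 0.721 rad (41.3°).
Interpolate at f = 3/8 with slerp weights a = sin((1−f)δ)/sin δ ≈ 0.660, b = sin(fδ)/sin δ ≈ 0.405.
p = a·p₁ + b·p₂ ≈ (-0.564, 0.438, 0.700); φ = arcsin(p_z) ≈ 44.46°, λ = atan2(p_y, p_x) ≈ 142.15°.

≈ lat 44°N, lon 142°E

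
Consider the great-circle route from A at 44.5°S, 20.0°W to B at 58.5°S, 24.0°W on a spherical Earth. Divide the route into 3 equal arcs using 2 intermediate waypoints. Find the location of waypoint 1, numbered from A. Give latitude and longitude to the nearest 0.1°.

≈ 49.2°S, 21.1°W

Write both endpoints as unit vectors p₁, p₂ with components (cos φ cos λ, cos φ sin λ, sin φ).
The central angle between the endpoints is δ = arccos(p₁·p₂) ≈ 0.248 rad (14.2°).
Interpolate at f = 1/3 with slerp weights a = sin((1−f)δ)/sin δ ≈ 0.670, b = sin(fδ)/sin δ ≈ 0.336.
p = a·p₁ + b·p₂ ≈ (0.610, -0.235, -0.757); φ = arcsin(p_z) ≈ -49.18°, λ = atan2(p_y, p_x) ≈ -21.07°.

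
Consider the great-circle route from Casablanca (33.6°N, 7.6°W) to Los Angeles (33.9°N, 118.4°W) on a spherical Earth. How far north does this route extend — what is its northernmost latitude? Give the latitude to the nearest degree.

≈ 50°N

The great circle lies in the plane with unit normal n̂ = (p₁ × p₂)/|p₁ × p₂|.
Here n̂_z ≈ -0.648; the vertex latitude is φ_max = arccos|n̂_z| ≈ 49.6°.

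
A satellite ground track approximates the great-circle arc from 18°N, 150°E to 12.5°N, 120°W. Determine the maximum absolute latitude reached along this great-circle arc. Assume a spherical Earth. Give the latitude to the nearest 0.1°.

≈ 21.5°N

The great circle lies in the plane with unit normal n̂ = (p₁ × p₂)/|p₁ × p₂|.
Here n̂_z ≈ +0.931; the vertex latitude is φ_max = arccos|n̂_z| ≈ 21.5°.
Check via Clairaut: cos φ_max = |cos φ₁| · sin C = cos(18.0°)·sin(78.1°) ≈ 0.931, again giving ≈ 21.5°.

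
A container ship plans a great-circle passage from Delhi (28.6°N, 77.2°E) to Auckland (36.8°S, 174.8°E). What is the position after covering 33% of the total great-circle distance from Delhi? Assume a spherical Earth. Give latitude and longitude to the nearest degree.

≈ 6°N, 109°E

From cos δ = sin φ₁ sin φ₂ + cos φ₁ cos φ₂ cos Δλ, the central angle is δ ≈ 1.960 rad (112.3°).
Interpolate at f = 0.33 with slerp weights a = sin((1−f)δ)/sin δ ≈ 1.045, b = sin(fδ)/sin δ ≈ 0.652.
p = a·p₁ + b·p₂ ≈ (-0.316, 0.942, 0.110); φ = arcsin(p_z) ≈ 6.32°, λ = atan2(p_y, p_x) ≈ 108.55°.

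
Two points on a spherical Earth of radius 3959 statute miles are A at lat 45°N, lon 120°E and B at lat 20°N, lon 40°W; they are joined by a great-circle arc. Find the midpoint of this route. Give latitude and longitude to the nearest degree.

≈ lat 71°N, lon 1°E

Convert each endpoint to a unit vector on the sphere (x = cos φ cos λ, y = cos φ sin λ, z = sin φ).
The central angle between the endpoints is δ = arccos(p₁·p₂) ≈ 1.963 rad (112.5°).
Interpolate at f = 1/2 with slerp weights a = sin((1−f)δ)/sin δ ≈ 0.900, b = sin(fδ)/sin δ ≈ 0.900.
p = a·p₁ + b·p₂ ≈ (0.330, 0.008, 0.944); φ = arcsin(p_z) ≈ 70.75°, λ = atan2(p_y, p_x) ≈ 1.31°.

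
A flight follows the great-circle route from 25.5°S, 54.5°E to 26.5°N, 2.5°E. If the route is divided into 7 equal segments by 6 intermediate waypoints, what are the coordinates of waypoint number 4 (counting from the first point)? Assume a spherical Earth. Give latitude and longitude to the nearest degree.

Write both endpoints as unit vectors p₁, p₂ with components (cos φ cos λ, cos φ sin λ, sin φ).
The central angle between the endpoints is δ = arccos(p₁·p₂) ≈ 1.261 rad (72.2°).
Interpolate at f = 4/7 with slerp weights a = sin((1−f)δ)/sin δ ≈ 0.540, b = sin(fδ)/sin δ ≈ 0.693.
p = a·p₁ + b·p₂ ≈ (0.902, 0.424, 0.077); φ = arcsin(p_z) ≈ 4.39°, λ = atan2(p_y, p_x) ≈ 25.16°.

≈ 4°N, 25°E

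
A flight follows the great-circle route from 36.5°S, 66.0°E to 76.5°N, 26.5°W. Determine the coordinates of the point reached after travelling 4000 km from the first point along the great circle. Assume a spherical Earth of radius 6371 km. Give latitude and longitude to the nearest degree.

≈ 2°S, 56°E

The haversine formula gives a central angle δ ≈ 2.198 rad (125.9°) between the endpoints. The total great-circle distance is δ·R ≈ 2.198 × 6371 ≈ 14001 km, so the target fraction is f = 4000/14001 ≈ 0.286.
Interpolate at f ≈ 0.286 with slerp weights a = sin((1−f)δ)/sin δ ≈ 1.235, b = sin(fδ)/sin δ ≈ 0.725.
p = a·p₁ + b·p₂ ≈ (0.555, 0.831, -0.029); φ = arcsin(p_z) ≈ -1.67°, λ = atan2(p_y, p_x) ≈ 56.26°.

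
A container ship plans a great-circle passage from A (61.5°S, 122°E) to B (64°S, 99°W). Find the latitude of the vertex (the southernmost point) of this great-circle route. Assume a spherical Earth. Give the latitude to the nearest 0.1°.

≈ 79.8°S

The great circle lies in the plane with unit normal n̂ = (p₁ × p₂)/|p₁ × p₂|.
Here n̂_z ≈ +0.177; the vertex latitude is φ_max = arccos|n̂_z| ≈ 79.8°.
Check via Clairaut: cos φ_max = |cos φ₁| · sin C = cos(61.5°)·sin(158.2°) ≈ 0.177, again giving ≈ 79.8°.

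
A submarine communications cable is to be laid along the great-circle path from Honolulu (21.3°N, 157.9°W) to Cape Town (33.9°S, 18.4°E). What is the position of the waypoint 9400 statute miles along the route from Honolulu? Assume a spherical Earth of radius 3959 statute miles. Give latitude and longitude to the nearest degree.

≈ (63°S, 1°E)

The haversine formula gives a central angle δ ≈ 2.914 rad (167.0°) between the endpoints. The total great-circle distance is δ·R ≈ 2.914 × 3959 ≈ 11538 mi, so the target fraction is f = 9400/11538 ≈ 0.815.
Interpolate at f ≈ 0.815 with slerp weights a = sin((1−f)δ)/sin δ ≈ 2.283, b = sin(fδ)/sin δ ≈ 3.082.
p = a·p₁ + b·p₂ ≈ (0.457, 0.007, -0.890); φ = arcsin(p_z) ≈ -62.83°, λ = atan2(p_y, p_x) ≈ 0.91°.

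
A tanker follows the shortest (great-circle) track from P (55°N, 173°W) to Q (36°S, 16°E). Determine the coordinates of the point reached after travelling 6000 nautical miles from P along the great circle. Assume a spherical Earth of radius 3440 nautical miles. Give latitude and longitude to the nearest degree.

From cos δ = sin φ₁ sin φ₂ + cos φ₁ cos φ₂ cos Δλ, the central angle is δ ≈ 2.793 rad (160.0°). The total great-circle distance is δ·R ≈ 2.793 × 3440 ≈ 9607 nmi, so the target fraction is f = 6000/9607 ≈ 0.625.
Interpolate at f ≈ 0.625 with slerp weights a = sin((1−f)δ)/sin δ ≈ 2.537, b = sin(fδ)/sin δ ≈ 2.883.
p = a·p₁ + b·p₂ ≈ (0.798, 0.465, 0.383); φ = arcsin(p_z) ≈ 22.55°, λ = atan2(p_y, p_x) ≈ 30.27°.

≈ (23°N, 30°E)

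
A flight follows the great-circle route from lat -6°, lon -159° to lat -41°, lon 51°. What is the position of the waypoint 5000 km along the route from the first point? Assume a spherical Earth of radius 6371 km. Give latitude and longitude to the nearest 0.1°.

≈ lat -44.2°, lon 173.8°

The haversine formula gives a central angle δ ≈ 2.191 rad (125.6°) between the endpoints. The total great-circle distance is δ·R ≈ 2.191 × 6371 ≈ 13961 km, so the target fraction is f = 5000/13961 ≈ 0.358.
Interpolate at f ≈ 0.358 with slerp weights a = sin((1−f)δ)/sin δ ≈ 1.213, b = sin(fδ)/sin δ ≈ 0.869.
p = a·p₁ + b·p₂ ≈ (-0.713, 0.077, -0.697); φ = arcsin(p_z) ≈ -44.16°, λ = atan2(p_y, p_x) ≈ 173.82°.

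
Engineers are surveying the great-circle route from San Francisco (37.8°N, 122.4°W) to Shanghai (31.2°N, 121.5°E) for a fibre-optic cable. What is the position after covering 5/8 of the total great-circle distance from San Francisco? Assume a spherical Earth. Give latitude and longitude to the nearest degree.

≈ 50°N, 159°E

Convert each endpoint to a unit vector on the sphere (x = cos φ cos λ, y = cos φ sin λ, z = sin φ).
The central angle between the endpoints is δ = arccos(p₁·p₂) ≈ 1.551 rad (88.8°).
Interpolate at f = 5/8 with slerp weights a = sin((1−f)δ)/sin δ ≈ 0.549, b = sin(fδ)/sin δ ≈ 0.825.
p = a·p₁ + b·p₂ ≈ (-0.601, 0.235, 0.764); φ = arcsin(p_z) ≈ 49.81°, λ = atan2(p_y, p_x) ≈ 158.66°.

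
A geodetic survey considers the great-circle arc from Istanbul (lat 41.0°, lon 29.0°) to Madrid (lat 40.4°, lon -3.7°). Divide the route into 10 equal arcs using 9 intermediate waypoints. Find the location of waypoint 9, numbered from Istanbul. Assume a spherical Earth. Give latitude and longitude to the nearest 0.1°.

Write both endpoints as unit vectors p₁, p₂ with components (cos φ cos λ, cos φ sin λ, sin φ).
The central angle between the endpoints is δ = arccos(p₁·p₂) ≈ 0.430 rad (24.7°).
Interpolate at f = 9/10 with slerp weights a = sin((1−f)δ)/sin δ ≈ 0.103, b = sin(fδ)/sin δ ≈ 0.905.
p = a·p₁ + b·p₂ ≈ (0.756, -0.007, 0.654); φ = arcsin(p_z) ≈ 40.88°, λ = atan2(p_y, p_x) ≈ -0.51°.

≈ lat 40.9°, lon -0.5°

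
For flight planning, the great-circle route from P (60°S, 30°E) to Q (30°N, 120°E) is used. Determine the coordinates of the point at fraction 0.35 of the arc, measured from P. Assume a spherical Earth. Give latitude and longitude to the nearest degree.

Convert each endpoint to a unit vector on the sphere (x = cos φ cos λ, y = cos φ sin λ, z = sin φ).
The central angle between the endpoints is δ = arccos(p₁·p₂) ≈ 2.019 rad (115.7°).
Interpolate at f = 0.35 with slerp weights a = sin((1−f)δ)/sin δ ≈ 1.072, b = sin(fδ)/sin δ ≈ 0.720.
p = a·p₁ + b·p₂ ≈ (0.153, 0.808, -0.569); φ = arcsin(p_z) ≈ -34.66°, λ = atan2(p_y, p_x) ≈ 79.31°.

≈ (35°S, 79°E)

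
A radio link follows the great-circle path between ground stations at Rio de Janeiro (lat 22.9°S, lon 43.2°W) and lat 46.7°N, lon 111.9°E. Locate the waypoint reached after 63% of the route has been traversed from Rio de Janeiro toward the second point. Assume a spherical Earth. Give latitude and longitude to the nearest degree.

Write both endpoints as unit vectors p₁, p₂ with components (cos φ cos λ, cos φ sin λ, sin φ).
The central angle between the endpoints is δ = arccos(p₁·p₂) ≈ 2.599 rad (148.9°).
Interpolate at f = 0.63 with slerp weights a = sin((1−f)δ)/sin δ ≈ 1.587, b = sin(fδ)/sin δ ≈ 1.932.
p = a·p₁ + b·p₂ ≈ (0.572, 0.228, 0.788); φ = arcsin(p_z) ≈ 52.00°, λ = atan2(p_y, p_x) ≈ 21.74°.

≈ lat 52°N, lon 22°E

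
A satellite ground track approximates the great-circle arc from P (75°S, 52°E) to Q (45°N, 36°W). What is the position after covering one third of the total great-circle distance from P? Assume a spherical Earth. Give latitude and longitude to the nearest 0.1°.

≈ (39.9°S, 8.7°W)

The haversine formula gives a central angle δ ≈ 2.314 rad (132.6°) between the endpoints.
Interpolate at f = 1/3 with slerp weights a = sin((1−f)δ)/sin δ ≈ 1.358, b = sin(fδ)/sin δ ≈ 0.947.
p = a·p₁ + b·p₂ ≈ (0.758, -0.117, -0.642); φ = arcsin(p_z) ≈ -39.93°, λ = atan2(p_y, p_x) ≈ -8.75°.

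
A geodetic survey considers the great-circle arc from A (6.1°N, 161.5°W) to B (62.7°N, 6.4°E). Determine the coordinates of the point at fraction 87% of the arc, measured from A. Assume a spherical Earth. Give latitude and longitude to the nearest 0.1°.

≈ (76.4°N, 7.2°W)

Convert each endpoint to a unit vector on the sphere (x = cos φ cos λ, y = cos φ sin λ, z = sin φ).
The central angle between the endpoints is δ = arccos(p₁·p₂) ≈ 1.930 rad (110.6°).
Interpolate at f = 0.87 with slerp weights a = sin((1−f)δ)/sin δ ≈ 0.265, b = sin(fδ)/sin δ ≈ 1.062.
p = a·p₁ + b·p₂ ≈ (0.234, -0.029, 0.972); φ = arcsin(p_z) ≈ 76.36°, λ = atan2(p_y, p_x) ≈ -7.16°.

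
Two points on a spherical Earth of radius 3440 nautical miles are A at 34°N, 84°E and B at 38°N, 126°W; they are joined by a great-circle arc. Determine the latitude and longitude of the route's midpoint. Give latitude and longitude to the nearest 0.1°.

≈ 70.3°N, 153.6°E

Write both endpoints as unit vectors p₁, p₂ with components (cos φ cos λ, cos φ sin λ, sin φ).
The central angle between the endpoints is δ = arccos(p₁·p₂) ≈ 1.794 rad (102.8°).
Interpolate at f = 1/2 with slerp weights a = sin((1−f)δ)/sin δ ≈ 0.801, b = sin(fδ)/sin δ ≈ 0.801.
p = a·p₁ + b·p₂ ≈ (-0.302, 0.150, 0.942); φ = arcsin(p_z) ≈ 70.31°, λ = atan2(p_y, p_x) ≈ 153.59°.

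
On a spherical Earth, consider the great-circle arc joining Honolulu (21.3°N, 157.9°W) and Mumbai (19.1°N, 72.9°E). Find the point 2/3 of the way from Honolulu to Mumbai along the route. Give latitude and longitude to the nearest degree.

Convert each endpoint to a unit vector on the sphere (x = cos φ cos λ, y = cos φ sin λ, z = sin φ).
The central angle between the endpoints is δ = arccos(p₁·p₂) ≈ 2.024 rad (115.9°).
Interpolate at f = 2/3 with slerp weights a = sin((1−f)δ)/sin δ ≈ 0.695, b = sin(fδ)/sin δ ≈ 1.085.
p = a·p₁ + b·p₂ ≈ (-0.298, 0.736, 0.607); φ = arcsin(p_z) ≈ 37.40°, λ = atan2(p_y, p_x) ≈ 112.04°.

≈ (37°N, 112°E)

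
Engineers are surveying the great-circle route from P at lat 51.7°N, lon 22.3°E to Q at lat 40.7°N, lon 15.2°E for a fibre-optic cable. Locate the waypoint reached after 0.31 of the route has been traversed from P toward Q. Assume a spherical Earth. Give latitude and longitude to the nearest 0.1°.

Convert each endpoint to a unit vector on the sphere (x = cos φ cos λ, y = cos φ sin λ, z = sin φ).
The central angle between the endpoints is δ = arccos(p₁·p₂) ≈ 0.210 rad (12.0°).
Interpolate at f = 0.31 with slerp weights a = sin((1−f)δ)/sin δ ≈ 0.693, b = sin(fδ)/sin δ ≈ 0.312.
p = a·p₁ + b·p₂ ≈ (0.626, 0.225, 0.747); φ = arcsin(p_z) ≈ 48.34°, λ = atan2(p_y, p_x) ≈ 19.78°.

≈ lat 48.3°N, lon 19.8°E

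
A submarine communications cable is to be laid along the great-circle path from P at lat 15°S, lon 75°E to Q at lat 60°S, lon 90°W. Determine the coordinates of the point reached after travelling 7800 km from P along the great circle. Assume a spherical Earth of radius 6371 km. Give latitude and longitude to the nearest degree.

≈ lat 81°S, lon 20°E

The haversine formula gives a central angle δ ≈ 1.816 rad (104.0°) between the endpoints. The total great-circle distance is δ·R ≈ 1.816 × 6371 ≈ 11567 km, so the target fraction is f = 7800/11567 ≈ 0.674.
Interpolate at f ≈ 0.674 with slerp weights a = sin((1−f)δ)/sin δ ≈ 0.575, b = sin(fδ)/sin δ ≈ 0.969.
p = a·p₁ + b·p₂ ≈ (0.144, 0.051, -0.988); φ = arcsin(p_z) ≈ -81.23°, λ = atan2(p_y, p_x) ≈ 19.67°.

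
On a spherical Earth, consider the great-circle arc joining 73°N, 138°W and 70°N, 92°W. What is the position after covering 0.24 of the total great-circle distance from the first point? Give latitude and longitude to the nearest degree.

≈ 73°N, 126°W

The haversine formula gives a central angle δ ≈ 0.253 rad (14.5°) between the endpoints.
Interpolate at f = 0.24 with slerp weights a = sin((1−f)δ)/sin δ ≈ 0.763, b = sin(fδ)/sin δ ≈ 0.242.
p = a·p₁ + b·p₂ ≈ (-0.169, -0.232, 0.958); φ = arcsin(p_z) ≈ 73.32°, λ = atan2(p_y, p_x) ≈ -126.01°.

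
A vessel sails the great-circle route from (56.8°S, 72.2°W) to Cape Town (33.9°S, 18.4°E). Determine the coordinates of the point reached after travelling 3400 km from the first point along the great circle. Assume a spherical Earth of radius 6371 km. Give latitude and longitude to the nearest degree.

Write both endpoints as unit vectors p₁, p₂ with components (cos φ cos λ, cos φ sin λ, sin φ).
The central angle between the endpoints is δ = arccos(p₁·p₂) ≈ 1.091 rad (62.5°). The total great-circle distance is δ·R ≈ 1.091 × 6371 ≈ 6948 km, so the target fraction is f = 3400/6948 ≈ 0.489.
Interpolate at f ≈ 0.489 with slerp weights a = sin((1−f)δ)/sin δ ≈ 0.596, b = sin(fδ)/sin δ ≈ 0.574.
p = a·p₁ + b·p₂ ≈ (0.551, -0.160, -0.819); φ = arcsin(p_z) ≈ -54.95°, λ = atan2(p_y, p_x) ≈ -16.22°.

≈ (55°S, 16°W)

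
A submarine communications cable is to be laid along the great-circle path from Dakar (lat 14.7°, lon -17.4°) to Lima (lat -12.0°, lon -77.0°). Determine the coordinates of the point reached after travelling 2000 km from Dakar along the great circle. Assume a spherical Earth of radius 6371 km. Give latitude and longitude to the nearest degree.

Write both endpoints as unit vectors p₁, p₂ with components (cos φ cos λ, cos φ sin λ, sin φ).
The central angle between the endpoints is δ = arccos(p₁·p₂) ≈ 1.131 rad (64.8°). The total great-circle distance is δ·R ≈ 1.131 × 6371 ≈ 7204 km, so the target fraction is f = 2000/7204 ≈ 0.278.
Interpolate at f ≈ 0.278 with slerp weights a = sin((1−f)δ)/sin δ ≈ 0.806, b = sin(fδ)/sin δ ≈ 0.341.
p = a·p₁ + b·p₂ ≈ (0.819, -0.558, 0.133); φ = arcsin(p_z) ≈ 7.67°, λ = atan2(p_y, p_x) ≈ -34.29°.

≈ lat 8°, lon -34°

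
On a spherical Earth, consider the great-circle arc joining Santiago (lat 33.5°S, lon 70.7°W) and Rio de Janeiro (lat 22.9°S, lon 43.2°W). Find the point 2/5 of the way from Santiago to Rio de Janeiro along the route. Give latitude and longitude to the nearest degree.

Write both endpoints as unit vectors p₁, p₂ with components (cos φ cos λ, cos φ sin λ, sin φ).
The central angle between the endpoints is δ = arccos(p₁·p₂) ≈ 0.460 rad (26.3°).
Interpolate at f = 2/5 with slerp weights a = sin((1−f)δ)/sin δ ≈ 0.614, b = sin(fδ)/sin δ ≈ 0.412.
p = a·p₁ + b·p₂ ≈ (0.446, -0.743, -0.499); φ = arcsin(p_z) ≈ -29.94°, λ = atan2(p_y, p_x) ≈ -59.03°.

≈ lat 30°S, lon 59°W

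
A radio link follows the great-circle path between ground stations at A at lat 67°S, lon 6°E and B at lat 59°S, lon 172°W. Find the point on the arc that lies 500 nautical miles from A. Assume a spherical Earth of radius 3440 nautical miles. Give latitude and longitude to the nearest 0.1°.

≈ lat 75.3°S, lon 5.3°E

Convert each endpoint to a unit vector on the sphere (x = cos φ cos λ, y = cos φ sin λ, z = sin φ).
The central angle between the endpoints is δ = arccos(p₁·p₂) ≈ 0.942 rad (54.0°). The total great-circle distance is δ·R ≈ 0.942 × 3440 ≈ 3242 nmi, so the target fraction is f = 500/3242 ≈ 0.154.
Interpolate at f ≈ 0.154 with slerp weights a = sin((1−f)δ)/sin δ ≈ 0.884, b = sin(fδ)/sin δ ≈ 0.179.
p = a·p₁ + b·p₂ ≈ (0.252, 0.023, -0.967); φ = arcsin(p_z) ≈ -75.32°, λ = atan2(p_y, p_x) ≈ 5.27°.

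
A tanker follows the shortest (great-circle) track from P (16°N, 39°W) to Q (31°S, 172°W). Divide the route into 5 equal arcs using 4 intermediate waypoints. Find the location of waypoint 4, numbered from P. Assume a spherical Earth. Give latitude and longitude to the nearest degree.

≈ (31°S, 140°W)

Write both endpoints as unit vectors p₁, p₂ with components (cos φ cos λ, cos φ sin λ, sin φ).
The central angle between the endpoints is δ = arccos(p₁·p₂) ≈ 2.352 rad (134.7°).
Interpolate at f = 4/5 with slerp weights a = sin((1−f)δ)/sin δ ≈ 0.638, b = sin(fδ)/sin δ ≈ 1.341.
p = a·p₁ + b·p₂ ≈ (-0.661, -0.546, -0.515); φ = arcsin(p_z) ≈ -30.97°, λ = atan2(p_y, p_x) ≈ -140.46°.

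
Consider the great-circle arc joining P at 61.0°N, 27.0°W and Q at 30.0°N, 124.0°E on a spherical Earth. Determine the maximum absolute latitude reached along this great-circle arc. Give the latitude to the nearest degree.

≈ 78°N

The great circle lies in the plane with unit normal n̂ = (p₁ × p₂)/|p₁ × p₂|.
Here n̂_z ≈ +0.204; the vertex latitude is φ_max = arccos|n̂_z| ≈ 78.2°.
Check via Clairaut: cos φ_max = |cos φ₁| · sin C = cos(61.0°)·sin(24.9°) ≈ 0.204, again giving ≈ 78.2°.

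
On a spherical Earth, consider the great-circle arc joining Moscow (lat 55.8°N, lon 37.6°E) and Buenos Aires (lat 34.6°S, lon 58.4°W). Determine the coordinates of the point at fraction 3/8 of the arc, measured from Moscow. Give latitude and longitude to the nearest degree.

From cos δ = sin φ₁ sin φ₂ + cos φ₁ cos φ₂ cos Δλ, the central angle is δ ≈ 2.115 rad (121.2°).
Interpolate at f = 3/8 with slerp weights a = sin((1−f)δ)/sin δ ≈ 1.133, b = sin(fδ)/sin δ ≈ 0.833.
p = a·p₁ + b·p₂ ≈ (0.864, -0.195, 0.464); φ = arcsin(p_z) ≈ 27.65°, λ = atan2(p_y, p_x) ≈ -12.75°.

≈ lat 28°N, lon 13°W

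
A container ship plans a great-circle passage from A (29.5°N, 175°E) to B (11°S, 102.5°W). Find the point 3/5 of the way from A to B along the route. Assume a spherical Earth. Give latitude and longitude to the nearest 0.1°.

From cos δ = sin φ₁ sin φ₂ + cos φ₁ cos φ₂ cos Δλ, the central angle is δ ≈ 1.553 rad (89.0°).
Interpolate at f = 3/5 with slerp weights a = sin((1−f)δ)/sin δ ≈ 0.582, b = sin(fδ)/sin δ ≈ 0.803.
p = a·p₁ + b·p₂ ≈ (-0.675, -0.725, 0.133); φ = arcsin(p_z) ≈ 7.67°, λ = atan2(p_y, p_x) ≈ -132.96°.

≈ (7.7°N, 133.0°W)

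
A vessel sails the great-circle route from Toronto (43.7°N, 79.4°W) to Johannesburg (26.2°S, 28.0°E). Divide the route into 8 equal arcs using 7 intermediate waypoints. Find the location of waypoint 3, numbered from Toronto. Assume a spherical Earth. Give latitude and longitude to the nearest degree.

≈ (24°N, 29°W)

Write both endpoints as unit vectors p₁, p₂ with components (cos φ cos λ, cos φ sin λ, sin φ).
The central angle between the endpoints is δ = arccos(p₁·p₂) ≈ 2.093 rad (119.9°).
Interpolate at f = 3/8 with slerp weights a = sin((1−f)δ)/sin δ ≈ 1.114, b = sin(fδ)/sin δ ≈ 0.816.
p = a·p₁ + b·p₂ ≈ (0.794, -0.448, 0.410); φ = arcsin(p_z) ≈ 24.19°, λ = atan2(p_y, p_x) ≈ -29.44°.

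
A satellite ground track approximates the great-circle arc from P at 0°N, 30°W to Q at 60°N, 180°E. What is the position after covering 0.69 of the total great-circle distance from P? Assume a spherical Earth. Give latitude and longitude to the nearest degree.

Convert each endpoint to a unit vector on the sphere (x = cos φ cos λ, y = cos φ sin λ, z = sin φ).
The central angle between the endpoints is δ = arccos(p₁·p₂) ≈ 2.019 rad (115.7°).
Interpolate at f = 0.69 with slerp weights a = sin((1−f)δ)/sin δ ≈ 0.650, b = sin(fδ)/sin δ ≈ 1.092.
p = a·p₁ + b·p₂ ≈ (0.017, -0.325, 0.946); φ = arcsin(p_z) ≈ 71.01°, λ = atan2(p_y, p_x) ≈ -87.04°.

≈ 71°N, 87°W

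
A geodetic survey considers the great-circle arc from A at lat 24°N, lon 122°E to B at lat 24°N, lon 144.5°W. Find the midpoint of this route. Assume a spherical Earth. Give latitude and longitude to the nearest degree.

≈ lat 33°N, lon 169°E

Write both endpoints as unit vectors p₁, p₂ with components (cos φ cos λ, cos φ sin λ, sin φ).
The central angle between the endpoints is δ = arccos(p₁·p₂) ≈ 1.456 rad (83.4°).
Interpolate at f = 1/2 with slerp weights a = sin((1−f)δ)/sin δ ≈ 0.670, b = sin(fδ)/sin δ ≈ 0.670.
p = a·p₁ + b·p₂ ≈ (-0.822, 0.164, 0.545); φ = arcsin(p_z) ≈ 33.02°, λ = atan2(p_y, p_x) ≈ 168.75°.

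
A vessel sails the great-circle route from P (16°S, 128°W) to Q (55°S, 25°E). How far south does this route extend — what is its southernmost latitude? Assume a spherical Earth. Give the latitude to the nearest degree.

≈ 75°S

The great circle lies in the plane with unit normal n̂ = (p₁ × p₂)/|p₁ × p₂|.
Here n̂_z ≈ +0.260; the vertex latitude is φ_max = arccos|n̂_z| ≈ 75.0°.
Check via Clairaut: cos φ_max = |cos φ₁| · sin C = cos(16.0°)·sin(164.3°) ≈ 0.260, again giving ≈ 75.0°.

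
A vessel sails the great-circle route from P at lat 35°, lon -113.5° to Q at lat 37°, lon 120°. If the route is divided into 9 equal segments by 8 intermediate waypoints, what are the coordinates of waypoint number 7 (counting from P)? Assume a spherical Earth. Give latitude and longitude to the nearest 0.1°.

Write both endpoints as unit vectors p₁, p₂ with components (cos φ cos λ, cos φ sin λ, sin φ).
The central angle between the endpoints is δ = arccos(p₁·p₂) ≈ 1.615 rad (92.5°).
Interpolate at f = 7/9 with slerp weights a = sin((1−f)δ)/sin δ ≈ 0.352, b = sin(fδ)/sin δ ≈ 0.952.
p = a·p₁ + b·p₂ ≈ (-0.495, 0.394, 0.774); φ = arcsin(p_z) ≈ 50.75°, λ = atan2(p_y, p_x) ≈ 141.46°.

≈ lat 50.8°, lon 141.5°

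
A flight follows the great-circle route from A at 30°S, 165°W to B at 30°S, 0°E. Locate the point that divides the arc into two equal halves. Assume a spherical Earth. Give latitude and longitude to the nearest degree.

≈ 77°S, 82°W

The haversine formula gives a central angle δ ≈ 2.065 rad (118.3°) between the endpoints.
Interpolate at f = 1/2 with slerp weights a = sin((1−f)δ)/sin δ ≈ 0.975, b = sin(fδ)/sin δ ≈ 0.975.
p = a·p₁ + b·p₂ ≈ (0.029, -0.219, -0.975); φ = arcsin(p_z) ≈ -77.26°, λ = atan2(p_y, p_x) ≈ -82.50°.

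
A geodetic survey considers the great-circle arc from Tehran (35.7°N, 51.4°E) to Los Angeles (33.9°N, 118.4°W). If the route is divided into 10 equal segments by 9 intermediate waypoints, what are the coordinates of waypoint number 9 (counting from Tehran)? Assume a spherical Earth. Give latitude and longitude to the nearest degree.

≈ 45°N, 116°W

From cos δ = sin φ₁ sin φ₂ + cos φ₁ cos φ₂ cos Δλ, the central angle is δ ≈ 1.916 rad (109.8°).
Interpolate at f = 9/10 with slerp weights a = sin((1−f)δ)/sin δ ≈ 0.202, b = sin(fδ)/sin δ ≈ 1.050.
p = a·p₁ + b·p₂ ≈ (-0.312, -0.638, 0.704); φ = arcsin(p_z) ≈ 44.73°, λ = atan2(p_y, p_x) ≈ -116.05°.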